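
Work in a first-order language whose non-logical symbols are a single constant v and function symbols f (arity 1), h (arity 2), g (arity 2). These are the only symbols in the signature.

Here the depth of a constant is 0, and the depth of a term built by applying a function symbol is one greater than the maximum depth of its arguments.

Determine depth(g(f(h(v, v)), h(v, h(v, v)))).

3

depth(h(v, v)) = 1 + max(0, 0) = 1
depth(f(h(v, v))) = 1 + depth(h(v, v)) = 1 + 1 = 2
depth(h(v, h(v, v))) = 1 + max(0, 1) = 2
depth(g(f(h(v, v)), h(v, h(v, v)))) = 1 + max(2, 2) = 3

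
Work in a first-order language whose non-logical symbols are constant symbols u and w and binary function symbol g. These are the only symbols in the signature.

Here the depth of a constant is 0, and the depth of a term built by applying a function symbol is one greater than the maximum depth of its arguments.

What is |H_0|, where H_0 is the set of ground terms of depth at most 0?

2

Count level by level. With function symbols g/2, the terms of depth ≤ k are the 2 constants together with each function applied to depth-≤(k−1) tuples, so N_k = 2 + N_{k-1}^2.
N_0 = 2
Explicitly: u, w.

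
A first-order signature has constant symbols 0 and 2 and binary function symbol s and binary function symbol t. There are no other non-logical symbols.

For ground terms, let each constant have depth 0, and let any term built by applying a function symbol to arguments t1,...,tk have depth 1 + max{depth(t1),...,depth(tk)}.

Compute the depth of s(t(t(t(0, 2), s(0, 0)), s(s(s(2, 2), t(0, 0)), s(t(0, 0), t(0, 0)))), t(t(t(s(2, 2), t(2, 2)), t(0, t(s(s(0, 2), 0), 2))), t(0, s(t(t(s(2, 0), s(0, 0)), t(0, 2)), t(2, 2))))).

7

depth(t(0, 2)) = 1 + max(0, 0) = 1
depth(s(0, 0)) = 1 + max(0, 0) = 1
depth(t(t(0, 2), s(0, 0))) = 1 + max(1, 1) = 2
depth(s(2, 2)) = 1 + max(0, 0) = 1
depth(t(0, 0)) = 1 + max(0, 0) = 1
depth(s(s(2, 2), t(0, 0))) = 1 + max(1, 1) = 2
depth(s(t(0, 0), t(0, 0))) = 1 + max(1, 1) = 2
depth(s(s(s(2, 2), t(0, 0)), s(t(0, 0), t(0, 0)))) = 1 + max(2, 2) = 3
depth(t(t(t(0, 2), s(0, 0)), s(s(s(2, 2), t(0, 0)), s(t(0, 0), t(0, 0))))) = 1 + max(2, 3) = 4
depth(t(2, 2)) = 1 + max(0, 0) = 1
depth(t(s(2, 2), t(2, 2))) = 1 + max(1, 1) = 2
depth(s(0, 2)) = 1 + max(0, 0) = 1
depth(s(s(0, 2), 0)) = 1 + max(1, 0) = 2
depth(t(s(s(0, 2), 0), 2)) = 1 + max(2, 0) = 3
depth(t(0, t(s(s(0, 2), 0), 2))) = 1 + max(0, 3) = 4
depth(t(t(s(2, 2), t(2, 2)), t(0, t(s(s(0, 2), 0), 2)))) = 1 + max(2, 4) = 5
depth(s(2, 0)) = 1 + max(0, 0) = 1
depth(t(s(2, 0), s(0, 0))) = 1 + max(1, 1) = 2
depth(t(t(s(2, 0), s(0, 0)), t(0, 2))) = 1 + max(2, 1) = 3
depth(s(t(t(s(2, 0), s(0, 0)), t(0, 2)), t(2, 2))) = 1 + max(3, 1) = 4
depth(t(0, s(t(t(s(2, 0), s(0, 0)), t(0, 2)), t(2, 2)))) = 1 + max(0, 4) = 5
depth(t(t(t(s(2, 2), t(2, 2)), t(0, t(s(s(0, 2), 0), 2))), t(0, s(t(t(s(2, 0), s(0, 0)), t(0, 2)), t(2, 2))))) = 1 + max(5, 5) = 6
depth(s(t(t(t(0, 2), s(0, 0)), s(s(s(2, 2), t(0, 0)), s(t(0, 0), t(0, 0)))), t(t(t(s(2, 2), t(2, 2)), t(0, t(s(s(0, 2), 0), 2))), t(0, s(t(t(s(2, 0), s(0, 0)), t(0, 2)), t(2, 2)))))) = 1 + max(4, 6) = 7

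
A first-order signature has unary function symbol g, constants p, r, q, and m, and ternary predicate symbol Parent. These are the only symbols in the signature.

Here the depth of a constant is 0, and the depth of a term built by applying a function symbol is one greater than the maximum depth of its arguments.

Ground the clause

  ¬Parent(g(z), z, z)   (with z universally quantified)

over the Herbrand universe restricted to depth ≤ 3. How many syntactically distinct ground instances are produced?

16

Ground terms of depth ≤ 3:
  Let N_k = |{terms of depth ≤ k}|. Then N_0 = 4 and N_k = 4 + N_{k-1} for k ≥ 1 (one summand per function symbol, arity giving the exponent).
  N_0 = 4
  N_1 = 4 + 4 = 8
  N_2 = 4 + 8 = 12
  N_3 = 4 + 12 = 16
So there are 16 ground terms available for substitution.
The clause has 1 distinct variable (z), which appears in the body. In the free term algebra distinct substitutions yield syntactically distinct ground instances.
Number of ground instances = 16.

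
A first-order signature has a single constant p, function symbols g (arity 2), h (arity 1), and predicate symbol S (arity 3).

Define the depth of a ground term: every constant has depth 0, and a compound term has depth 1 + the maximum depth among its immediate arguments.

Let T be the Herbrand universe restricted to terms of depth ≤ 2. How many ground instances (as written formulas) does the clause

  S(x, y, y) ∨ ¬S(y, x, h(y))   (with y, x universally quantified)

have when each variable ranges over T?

Ground terms of depth ≤ 2:
  Let N_k count ground terms of depth at most k. Each non-constant term of depth ≤ k is some function symbol applied to depth-≤(k−1) arguments, giving N_k = 1 + N_{k-1}^2 + N_{k-1}.
  N_0 = 1
  N_1 = 1 + 1^2 + 1 = 3
  N_2 = 1 + 3^2 + 3 = 13
So there are 13 ground terms available for substitution.
Each of y, x ranges independently over the available ground terms, and distinct assignments produce distinct instances.
Number of ground instances = 13^2 = 169.

169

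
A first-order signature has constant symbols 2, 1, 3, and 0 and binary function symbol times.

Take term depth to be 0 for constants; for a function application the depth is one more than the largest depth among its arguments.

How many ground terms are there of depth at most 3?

Count level by level. With function symbols times/2, the terms of depth ≤ k are the 4 constants together with each function applied to depth-≤(k−1) tuples, so N_k = 4 + N_{k-1}^2.
N_0 = 4
N_1 = 4 + 4^2 = 20
N_2 = 4 + 20^2 = 404
N_3 = 4 + 404^2 = 163220

163220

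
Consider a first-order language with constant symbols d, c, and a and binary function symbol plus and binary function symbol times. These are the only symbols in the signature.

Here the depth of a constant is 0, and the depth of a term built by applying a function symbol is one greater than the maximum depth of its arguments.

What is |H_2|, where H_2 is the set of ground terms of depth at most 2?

885

Write N_k for the number of ground terms of depth ≤ k. A term of depth ≤ k is either a constant or a function symbol applied to arguments of depth ≤ k−1, so N_k = 3 + N_{k-1}^2 + N_{k-1}^2.
N_0 = 3
N_1 = 3 + 3^2 + 3^2 = 21
N_2 = 3 + 21^2 + 21^2 = 885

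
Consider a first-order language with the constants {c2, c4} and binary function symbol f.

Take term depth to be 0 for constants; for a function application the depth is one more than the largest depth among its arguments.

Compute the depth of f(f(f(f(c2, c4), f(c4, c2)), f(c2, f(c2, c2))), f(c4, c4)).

depth(f(c2, c4)) = 1 + max(0, 0) = 1
depth(f(c4, c2)) = 1 + max(0, 0) = 1
depth(f(f(c2, c4), f(c4, c2))) = 1 + max(1, 1) = 2
depth(f(c2, c2)) = 1 + max(0, 0) = 1
depth(f(c2, f(c2, c2))) = 1 + max(0, 1) = 2
depth(f(f(f(c2, c4), f(c4, c2)), f(c2, f(c2, c2)))) = 1 + max(2, 2) = 3
depth(f(c4, c4)) = 1 + max(0, 0) = 1
depth(f(f(f(f(c2, c4), f(c4, c2)), f(c2, f(c2, c2))), f(c4, c4))) = 1 + max(3, 1) = 4

4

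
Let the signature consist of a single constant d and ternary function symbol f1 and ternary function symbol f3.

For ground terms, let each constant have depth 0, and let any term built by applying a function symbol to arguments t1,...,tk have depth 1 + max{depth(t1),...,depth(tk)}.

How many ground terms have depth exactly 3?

332696

Count level by level. With function symbols f1/3, f3/3, the terms of depth ≤ k are the 1 constant together with each function applied to depth-≤(k−1) tuples, so N_k = 1 + N_{k-1}^3 + N_{k-1}^3.
N_0 = 1
N_1 = 1 + 1^3 + 1^3 = 3
N_2 = 1 + 3^3 + 3^3 = 55
N_3 = 1 + 55^3 + 55^3 = 332751
Terms of depth exactly 3: N_3 − N_2 = 332751 − 55 = 332696.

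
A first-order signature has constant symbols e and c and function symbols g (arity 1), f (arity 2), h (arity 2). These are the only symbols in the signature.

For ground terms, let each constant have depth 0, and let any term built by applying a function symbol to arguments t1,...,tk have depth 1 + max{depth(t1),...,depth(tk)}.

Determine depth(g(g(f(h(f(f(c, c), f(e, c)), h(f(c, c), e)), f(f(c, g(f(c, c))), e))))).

depth(f(c, c)) = 1 + max(0, 0) = 1
depth(f(e, c)) = 1 + max(0, 0) = 1
depth(f(f(c, c), f(e, c))) = 1 + max(1, 1) = 2
depth(h(f(c, c), e)) = 1 + max(1, 0) = 2
depth(h(f(f(c, c), f(e, c)), h(f(c, c), e))) = 1 + max(2, 2) = 3
depth(g(f(c, c))) = 1 + depth(f(c, c)) = 1 + 1 = 2
depth(f(c, g(f(c, c)))) = 1 + max(0, 2) = 3
depth(f(f(c, g(f(c, c))), e)) = 1 + max(3, 0) = 4
depth(f(h(f(f(c, c), f(e, c)), h(f(c, c), e)), f(f(c, g(f(c, c))), e))) = 1 + max(3, 4) = 5
depth(g(f(h(f(f(c, c), f(e, c)), h(f(c, c), e)), f(f(c, g(f(c, c))), e)))) = 1 + depth(f(h(f(f(c, c), f(e, c)), h(f(c, c), e)), f(f(c, g(f(c, c))), e))) = 1 + 5 = 6
depth(g(g(f(h(f(f(c, c), f(e, c)), h(f(c, c), e)), f(f(c, g(f(c, c))), e))))) = 1 + depth(g(f(h(f(f(c, c), f(e, c)), h(f(c, c), e)), f(f(c, g(f(c, c))), e)))) = 1 + 6 = 7

7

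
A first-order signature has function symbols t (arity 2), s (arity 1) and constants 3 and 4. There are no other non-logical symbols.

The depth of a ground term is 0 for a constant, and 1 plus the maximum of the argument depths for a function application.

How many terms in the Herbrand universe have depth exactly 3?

5478

Write N_k for the number of ground terms of depth ≤ k. A term of depth ≤ k is either a constant or a function symbol applied to arguments of depth ≤ k−1, so N_k = 2 + N_{k-1}^2 + N_{k-1}.
N_0 = 2
N_1 = 2 + 2^2 + 2 = 8
N_2 = 2 + 8^2 + 8 = 74
N_3 = 2 + 74^2 + 74 = 5552
Terms of depth exactly 3: N_3 − N_2 = 5552 − 74 = 5478.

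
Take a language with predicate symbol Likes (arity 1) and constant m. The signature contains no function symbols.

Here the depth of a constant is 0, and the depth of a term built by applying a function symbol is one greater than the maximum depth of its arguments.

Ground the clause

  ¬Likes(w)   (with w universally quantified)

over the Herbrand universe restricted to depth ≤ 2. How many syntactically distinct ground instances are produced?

Ground terms of depth ≤ 2:
  With no function symbols every ground term is a constant, so there is exactly 1 ground term at every depth bound.
  N_0 = 1
  N_1 = 1
  N_2 = 1
  Explicitly: m.
So there is exactly 1 ground term available for substitution.
There is 1 variable to instantiate (w),  occurring in at least one literal, so different choices give different ground instances.
Number of ground instances = 1.

1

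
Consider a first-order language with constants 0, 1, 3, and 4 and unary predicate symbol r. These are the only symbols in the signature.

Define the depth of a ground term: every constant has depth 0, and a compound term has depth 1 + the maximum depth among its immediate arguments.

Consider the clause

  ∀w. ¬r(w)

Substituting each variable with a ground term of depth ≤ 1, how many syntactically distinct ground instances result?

Ground terms of depth ≤ 1:
  With no function symbols every ground term is a constant, so there are exactly 4 ground terms at every depth bound.
  N_0 = 4
  N_1 = 4
So there are 4 ground terms available for substitution.
There is 1 variable to instantiate (w),  occurring in at least one literal, so different choices give different ground instances.
Number of ground instances = 4.

4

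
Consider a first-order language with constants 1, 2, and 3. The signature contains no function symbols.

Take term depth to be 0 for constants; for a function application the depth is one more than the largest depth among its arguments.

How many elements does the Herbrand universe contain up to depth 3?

With no function symbols every ground term is a constant, so there are exactly 3 ground terms at every depth bound.
N_0 = 3
N_1 = 3
N_2 = 3
N_3 = 3
Explicitly: 1, 2, 3.

3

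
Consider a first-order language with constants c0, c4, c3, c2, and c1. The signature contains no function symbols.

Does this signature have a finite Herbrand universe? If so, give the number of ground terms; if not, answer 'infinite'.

There are no function symbols, so every ground term is one of the 5 constants.
The Herbrand universe is {c0, c4, c3, c2, c1}, which is finite with 5 elements.

5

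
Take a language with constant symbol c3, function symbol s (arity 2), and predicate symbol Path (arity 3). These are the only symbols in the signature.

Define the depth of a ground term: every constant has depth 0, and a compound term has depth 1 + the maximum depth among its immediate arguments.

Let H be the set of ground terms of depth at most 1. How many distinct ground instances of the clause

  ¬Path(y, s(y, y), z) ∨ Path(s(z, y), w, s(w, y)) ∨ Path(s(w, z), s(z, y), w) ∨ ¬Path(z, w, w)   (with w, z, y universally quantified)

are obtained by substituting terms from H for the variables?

Ground terms of depth ≤ 1:
  Let N_k count ground terms of depth at most k. Each non-constant term of depth ≤ k is some function symbol applied to depth-≤(k−1) arguments, giving N_k = 1 + N_{k-1}^2.
  N_0 = 1
  N_1 = 1 + 1^2 = 2
  Explicitly: c3, s(c3, c3).
So there are 2 ground terms available for substitution.
Each of w, z, y ranges independently over the available ground terms, and distinct assignments produce distinct instances.
Number of ground instances = 2^3 = 8.

8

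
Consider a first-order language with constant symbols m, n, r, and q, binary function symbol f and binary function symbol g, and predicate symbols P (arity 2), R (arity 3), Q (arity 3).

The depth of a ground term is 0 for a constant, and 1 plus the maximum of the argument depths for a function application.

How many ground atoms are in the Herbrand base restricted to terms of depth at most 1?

First count ground terms of depth ≤ 1.
Let N_k = |{terms of depth ≤ k}|. Then N_0 = 4 and N_k = 4 + N_{k-1}^2 + N_{k-1}^2 for k ≥ 1 (one summand per function symbol, arity giving the exponent).
N_0 = 4
N_1 = 4 + 4^2 + 4^2 = 36
So |H| = 36.
Each predicate of arity r yields |H|^r ground atoms (one per choice of an r-tuple from H):
  P: 36^2 = 1296;  R: 36^3 = 46656;  Q: 36^3 = 46656
Total ground atoms: 1296 + 46656 + 46656 = 94608.

94608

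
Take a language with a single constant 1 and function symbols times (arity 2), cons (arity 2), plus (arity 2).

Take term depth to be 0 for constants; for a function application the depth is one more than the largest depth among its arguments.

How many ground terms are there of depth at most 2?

Count level by level. With function symbols times/2, cons/2, plus/2, the terms of depth ≤ k are the 1 constant together with each function applied to depth-≤(k−1) tuples, so N_k = 1 + N_{k-1}^2 + N_{k-1}^2 + N_{k-1}^2.
N_0 = 1
N_1 = 1 + 1^2 + 1^2 + 1^2 = 4
N_2 = 1 + 4^2 + 4^2 + 4^2 = 49

49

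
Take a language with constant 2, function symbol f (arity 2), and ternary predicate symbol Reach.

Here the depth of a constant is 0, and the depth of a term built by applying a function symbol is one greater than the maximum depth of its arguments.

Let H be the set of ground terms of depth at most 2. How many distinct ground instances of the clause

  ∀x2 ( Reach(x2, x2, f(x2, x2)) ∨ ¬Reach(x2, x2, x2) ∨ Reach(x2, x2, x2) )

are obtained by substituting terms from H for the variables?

5

Ground terms of depth ≤ 2:
  Let N_k count ground terms of depth at most k. Each non-constant term of depth ≤ k is some function symbol applied to depth-≤(k−1) arguments, giving N_k = 1 + N_{k-1}^2.
  N_0 = 1
  N_1 = 1 + 1^2 = 2
  N_2 = 1 + 2^2 = 5
  Explicitly: 2, f(2, 2), f(2, f(2, 2)), f(f(2, 2), 2), f(f(2, 2), f(2, 2)).
So there are 5 ground terms available for substitution.
There is 1 variable to instantiate (x2),  occurring in at least one literal, so different choices give different ground instances.
Number of ground instances = 5.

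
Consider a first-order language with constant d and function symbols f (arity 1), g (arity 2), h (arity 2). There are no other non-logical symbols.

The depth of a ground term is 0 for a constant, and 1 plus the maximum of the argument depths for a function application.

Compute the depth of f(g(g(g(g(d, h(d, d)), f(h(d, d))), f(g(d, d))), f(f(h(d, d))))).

depth(h(d, d)) = 1 + max(0, 0) = 1
depth(g(d, h(d, d))) = 1 + max(0, 1) = 2
depth(f(h(d, d))) = 1 + depth(h(d, d)) = 1 + 1 = 2
depth(g(g(d, h(d, d)), f(h(d, d)))) = 1 + max(2, 2) = 3
depth(g(d, d)) = 1 + max(0, 0) = 1
depth(f(g(d, d))) = 1 + depth(g(d, d)) = 1 + 1 = 2
depth(g(g(g(d, h(d, d)), f(h(d, d))), f(g(d, d)))) = 1 + max(3, 2) = 4
depth(f(f(h(d, d)))) = 1 + depth(f(h(d, d))) = 1 + 2 = 3
depth(g(g(g(g(d, h(d, d)), f(h(d, d))), f(g(d, d))), f(f(h(d, d))))) = 1 + max(4, 3) = 5
depth(f(g(g(g(g(d, h(d, d)), f(h(d, d))), f(g(d, d))), f(f(h(d, d)))))) = 1 + depth(g(g(g(g(d, h(d, d)), f(h(d, d))), f(g(d, d))), f(f(h(d, d))))) = 1 + 5 = 6

6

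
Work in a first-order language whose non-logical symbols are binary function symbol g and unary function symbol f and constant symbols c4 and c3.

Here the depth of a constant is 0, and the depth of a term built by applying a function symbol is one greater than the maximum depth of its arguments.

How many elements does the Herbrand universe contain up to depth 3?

If N_k denotes the number of depth-≤k ground terms, the 2 constants give N_0 = 2, and each function symbol of arity r contributes N_{k-1}^r new terms at level k: N_k = 2 + N_{k-1}^2 + N_{k-1}.
N_0 = 2
N_1 = 2 + 2^2 + 2 = 8
N_2 = 2 + 8^2 + 8 = 74
N_3 = 2 + 74^2 + 74 = 5552

5552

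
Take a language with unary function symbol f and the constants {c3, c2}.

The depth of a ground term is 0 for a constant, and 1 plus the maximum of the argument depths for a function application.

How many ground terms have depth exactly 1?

2

Let N_k count ground terms of depth at most k. Each non-constant term of depth ≤ k is some function symbol applied to depth-≤(k−1) arguments, giving N_k = 2 + N_{k-1}.
N_0 = 2
N_1 = 2 + 2 = 4
Terms of depth exactly 1: N_1 − N_0 = 4 − 2 = 2.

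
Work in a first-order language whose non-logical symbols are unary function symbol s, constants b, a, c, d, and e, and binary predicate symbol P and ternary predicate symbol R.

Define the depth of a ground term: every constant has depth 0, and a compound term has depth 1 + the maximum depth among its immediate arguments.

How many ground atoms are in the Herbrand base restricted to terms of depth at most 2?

3600

First count ground terms of depth ≤ 2.
If N_k denotes the number of depth-≤k ground terms, the 5 constants give N_0 = 5, and each function symbol of arity r contributes N_{k-1}^r new terms at level k: N_k = 5 + N_{k-1}.
N_0 = 5
N_1 = 5 + 5 = 10
N_2 = 5 + 10 = 15
So |H| = 15.
Each predicate of arity r yields |H|^r ground atoms (one per choice of an r-tuple from H):
  P: 15^2 = 225;  R: 15^3 = 3375
Total ground atoms: 225 + 3375 = 3600.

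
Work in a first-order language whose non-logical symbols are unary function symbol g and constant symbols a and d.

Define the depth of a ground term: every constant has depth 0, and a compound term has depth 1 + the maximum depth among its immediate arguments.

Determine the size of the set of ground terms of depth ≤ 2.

Count level by level. With function symbols g/1, the terms of depth ≤ k are the 2 constants together with each function applied to depth-≤(k−1) tuples, so N_k = 2 + N_{k-1}.
N_0 = 2
N_1 = 2 + 2 = 4
N_2 = 2 + 4 = 6
Explicitly: a, d, g(a), g(d), g(g(a)), g(g(d)).

6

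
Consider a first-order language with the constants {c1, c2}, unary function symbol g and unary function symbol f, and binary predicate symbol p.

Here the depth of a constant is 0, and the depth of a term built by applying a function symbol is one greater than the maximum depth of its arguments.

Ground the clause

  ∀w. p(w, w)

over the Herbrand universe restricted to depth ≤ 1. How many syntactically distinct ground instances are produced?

Ground terms of depth ≤ 1:
  If N_k denotes the number of depth-≤k ground terms, the 2 constants give N_0 = 2, and each function symbol of arity r contributes N_{k-1}^r new terms at level k: N_k = 2 + N_{k-1} + N_{k-1}.
  N_0 = 2
  N_1 = 2 + 2 + 2 = 6
So there are 6 ground terms available for substitution.
The clause has 1 distinct variable (w), which appears in the body. In the free term algebra distinct substitutions yield syntactically distinct ground instances.
Number of ground instances = 6.

6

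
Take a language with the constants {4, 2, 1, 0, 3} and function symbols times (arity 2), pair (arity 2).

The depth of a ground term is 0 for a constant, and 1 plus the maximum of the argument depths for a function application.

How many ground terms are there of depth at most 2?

Write N_k for the number of ground terms of depth ≤ k. A term of depth ≤ k is either a constant or a function symbol applied to arguments of depth ≤ k−1, so N_k = 5 + N_{k-1}^2 + N_{k-1}^2.
N_0 = 5
N_1 = 5 + 5^2 + 5^2 = 55
N_2 = 5 + 55^2 + 55^2 = 6055

6055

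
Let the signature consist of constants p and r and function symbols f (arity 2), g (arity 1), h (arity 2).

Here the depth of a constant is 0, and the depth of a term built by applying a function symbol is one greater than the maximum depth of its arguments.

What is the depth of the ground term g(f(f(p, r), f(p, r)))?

3

depth(f(p, r)) = 1 + max(0, 0) = 1
depth(f(f(p, r), f(p, r))) = 1 + max(1, 1) = 2
depth(g(f(f(p, r), f(p, r)))) = 1 + depth(f(f(p, r), f(p, r))) = 1 + 2 = 3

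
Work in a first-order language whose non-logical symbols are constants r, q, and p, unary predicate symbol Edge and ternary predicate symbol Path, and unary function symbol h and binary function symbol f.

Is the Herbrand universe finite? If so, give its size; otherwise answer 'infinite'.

infinite

The signature has at least one function symbol (h, arity 1) and at least one constant (r).
Iterating h gives infinitely many distinct ground terms: r, h(r), h(h(r)), ...
So the Herbrand universe is infinite.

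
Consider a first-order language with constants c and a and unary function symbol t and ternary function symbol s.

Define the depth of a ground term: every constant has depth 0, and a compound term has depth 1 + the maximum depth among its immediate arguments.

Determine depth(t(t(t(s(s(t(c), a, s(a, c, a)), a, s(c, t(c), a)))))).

6

depth(t(c)) = 1 + depth(c) = 1 + 0 = 1
depth(s(a, c, a)) = 1 + max(0, 0, 0) = 1
depth(s(t(c), a, s(a, c, a))) = 1 + max(1, 0, 1) = 2
depth(s(c, t(c), a)) = 1 + max(0, 1, 0) = 2
depth(s(s(t(c), a, s(a, c, a)), a, s(c, t(c), a))) = 1 + max(2, 0, 2) = 3
depth(t(s(s(t(c), a, s(a, c, a)), a, s(c, t(c), a)))) = 1 + depth(s(s(t(c), a, s(a, c, a)), a, s(c, t(c), a))) = 1 + 3 = 4
depth(t(t(s(s(t(c), a, s(a, c, a)), a, s(c, t(c), a))))) = 1 + depth(t(s(s(t(c), a, s(a, c, a)), a, s(c, t(c), a)))) = 1 + 4 = 5
depth(t(t(t(s(s(t(c), a, s(a, c, a)), a, s(c, t(c), a)))))) = 1 + depth(t(t(s(s(t(c), a, s(a, c, a)), a, s(c, t(c), a))))) = 1 + 5 = 6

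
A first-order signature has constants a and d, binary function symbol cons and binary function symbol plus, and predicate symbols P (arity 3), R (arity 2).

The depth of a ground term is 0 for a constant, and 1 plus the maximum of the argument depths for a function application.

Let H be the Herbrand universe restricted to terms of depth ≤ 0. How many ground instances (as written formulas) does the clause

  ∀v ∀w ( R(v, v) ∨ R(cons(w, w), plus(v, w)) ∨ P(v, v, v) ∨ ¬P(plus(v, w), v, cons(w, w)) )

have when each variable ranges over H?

Ground terms of depth ≤ 0:
  Write N_k for the number of ground terms of depth ≤ k. A term of depth ≤ k is either a constant or a function symbol applied to arguments of depth ≤ k−1, so N_k = 2 + N_{k-1}^2 + N_{k-1}^2.
  N_0 = 2
So there are 2 ground terms available for substitution.
The clause has 2 distinct variables (v, w), each appearing in the body. In the free term algebra distinct substitutions yield syntactically distinct ground instances.
Number of ground instances = 2^2 = 4.

4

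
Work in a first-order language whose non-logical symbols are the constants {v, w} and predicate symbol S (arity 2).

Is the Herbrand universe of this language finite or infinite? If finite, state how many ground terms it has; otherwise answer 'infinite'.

2

There are no function symbols, so every ground term is one of the 2 constants.
The Herbrand universe is {v, w}, which is finite with 2 elements.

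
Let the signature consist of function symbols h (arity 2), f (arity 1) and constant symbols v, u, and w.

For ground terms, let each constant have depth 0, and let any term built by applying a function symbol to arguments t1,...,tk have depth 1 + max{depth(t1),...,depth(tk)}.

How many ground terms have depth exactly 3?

59052

Let N_k = |{terms of depth ≤ k}|. Then N_0 = 3 and N_k = 3 + N_{k-1}^2 + N_{k-1} for k ≥ 1 (one summand per function symbol, arity giving the exponent).
N_0 = 3
N_1 = 3 + 3^2 + 3 = 15
N_2 = 3 + 15^2 + 15 = 243
N_3 = 3 + 243^2 + 243 = 59295
Terms of depth exactly 3: N_3 − N_2 = 59295 − 243 = 59052.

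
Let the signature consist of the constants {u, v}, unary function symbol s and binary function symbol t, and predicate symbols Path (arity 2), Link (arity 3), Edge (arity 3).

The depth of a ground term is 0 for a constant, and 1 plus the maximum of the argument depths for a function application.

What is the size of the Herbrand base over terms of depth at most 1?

First count ground terms of depth ≤ 1.
Let N_k count ground terms of depth at most k. Each non-constant term of depth ≤ k is some function symbol applied to depth-≤(k−1) arguments, giving N_k = 2 + N_{k-1} + N_{k-1}^2.
N_0 = 2
N_1 = 2 + 2 + 2^2 = 8
Explicitly: u, v, s(u), s(v), t(u, u), t(u, v), t(v, u), t(v, v).
So |H| = 8.
A ground atom is a predicate applied to a tuple of terms from H, so the count is the sum over predicates of |H|^arity:
  Path: 8^2 = 64;  Link: 8^3 = 512;  Edge: 8^3 = 512
Total ground atoms: 64 + 512 + 512 = 1088.

1088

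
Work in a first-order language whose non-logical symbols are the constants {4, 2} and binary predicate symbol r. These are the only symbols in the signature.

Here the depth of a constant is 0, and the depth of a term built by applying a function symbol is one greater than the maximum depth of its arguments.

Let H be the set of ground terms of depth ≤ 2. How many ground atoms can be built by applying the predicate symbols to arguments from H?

First count ground terms of depth ≤ 2.
With no function symbols every ground term is a constant, so there are exactly 2 ground terms at every depth bound.
N_0 = 2
N_1 = 2
N_2 = 2
Explicitly: 4, 2.
So |H| = 2.
For each predicate symbol, the number of ground atoms is |H| raised to its arity; summing:
  r: 2^2 = 4
Total ground atoms: 4.

4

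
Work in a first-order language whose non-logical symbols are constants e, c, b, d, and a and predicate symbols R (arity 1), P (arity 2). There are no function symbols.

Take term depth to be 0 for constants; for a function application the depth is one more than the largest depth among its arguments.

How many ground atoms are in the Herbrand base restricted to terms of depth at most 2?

First count ground terms of depth ≤ 2.
With no function symbols every ground term is a constant, so there are exactly 5 ground terms at every depth bound.
N_0 = 5
N_1 = 5
N_2 = 5
Explicitly: e, c, b, d, a.
So |H| = 5.
Each predicate of arity r yields |H|^r ground atoms (one per choice of an r-tuple from H):
  R: 5;  P: 5^2 = 25
Total ground atoms: 5 + 25 = 30.

30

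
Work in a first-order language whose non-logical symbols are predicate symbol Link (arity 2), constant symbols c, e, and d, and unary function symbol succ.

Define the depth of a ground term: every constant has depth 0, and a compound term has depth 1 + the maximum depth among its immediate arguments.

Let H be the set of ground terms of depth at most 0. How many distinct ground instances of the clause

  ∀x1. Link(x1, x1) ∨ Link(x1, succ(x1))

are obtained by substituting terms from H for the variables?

Ground terms of depth ≤ 0:
  If N_k denotes the number of depth-≤k ground terms, the 3 constants give N_0 = 3, and each function symbol of arity r contributes N_{k-1}^r new terms at level k: N_k = 3 + N_{k-1}.
  N_0 = 3
  Explicitly: c, e, d.
So there are 3 ground terms available for substitution.
The variable x1 ranges independently over the available ground terms, and distinct assignments produce distinct instances.
Number of ground instances = 3.

3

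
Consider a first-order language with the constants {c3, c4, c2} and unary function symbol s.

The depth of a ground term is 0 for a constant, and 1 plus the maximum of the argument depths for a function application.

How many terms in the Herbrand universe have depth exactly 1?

3

Write N_k for the number of ground terms of depth ≤ k. A term of depth ≤ k is either a constant or a function symbol applied to arguments of depth ≤ k−1, so N_k = 3 + N_{k-1}.
N_0 = 3
N_1 = 3 + 3 = 6
Terms of depth exactly 1: N_1 − N_0 = 6 − 3 = 3.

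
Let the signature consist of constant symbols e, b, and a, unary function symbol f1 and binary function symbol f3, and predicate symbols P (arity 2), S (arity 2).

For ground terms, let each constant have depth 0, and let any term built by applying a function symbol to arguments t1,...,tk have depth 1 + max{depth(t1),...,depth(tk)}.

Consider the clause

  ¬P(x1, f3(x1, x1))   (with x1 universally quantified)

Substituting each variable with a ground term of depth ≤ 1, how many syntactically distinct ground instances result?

15

Ground terms of depth ≤ 1:
  If N_k denotes the number of depth-≤k ground terms, the 3 constants give N_0 = 3, and each function symbol of arity r contributes N_{k-1}^r new terms at level k: N_k = 3 + N_{k-1} + N_{k-1}^2.
  N_0 = 3
  N_1 = 3 + 3 + 3^2 = 15
So there are 15 ground terms available for substitution.
There is 1 variable to instantiate (x1),  occurring in at least one literal, so different choices give different ground instances.
Number of ground instances = 15.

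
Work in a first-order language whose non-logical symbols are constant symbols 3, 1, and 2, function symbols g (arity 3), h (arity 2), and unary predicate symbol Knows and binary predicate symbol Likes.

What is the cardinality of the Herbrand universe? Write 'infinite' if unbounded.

infinite

The signature has at least one function symbol (g, arity 3) and at least one constant (3).
Iterating g gives infinitely many distinct ground terms: 3, g(3, 3, 3), g(g(3, 3, 3), g(3, 3, 3), g(3, 3, 3)), ...
So the Herbrand universe is infinite.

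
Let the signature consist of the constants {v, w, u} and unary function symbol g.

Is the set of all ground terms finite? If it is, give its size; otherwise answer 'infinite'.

The signature has at least one function symbol (g, arity 1) and at least one constant (v).
Iterating g gives infinitely many distinct ground terms: v, g(v), g(g(v)), ...
So the Herbrand universe is infinite.

infinite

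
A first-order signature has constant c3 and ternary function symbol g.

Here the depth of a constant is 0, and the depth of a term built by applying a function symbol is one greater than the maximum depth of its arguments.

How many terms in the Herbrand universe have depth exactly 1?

Let N_k count ground terms of depth at most k. Each non-constant term of depth ≤ k is some function symbol applied to depth-≤(k−1) arguments, giving N_k = 1 + N_{k-1}^3.
N_0 = 1
N_1 = 1 + 1^3 = 2
Terms of depth exactly 1: N_1 − N_0 = 2 − 1 = 1.

1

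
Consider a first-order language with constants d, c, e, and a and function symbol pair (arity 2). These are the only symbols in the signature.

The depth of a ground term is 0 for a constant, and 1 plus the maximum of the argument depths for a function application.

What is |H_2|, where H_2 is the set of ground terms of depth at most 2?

404

Write N_k for the number of ground terms of depth ≤ k. A term of depth ≤ k is either a constant or a function symbol applied to arguments of depth ≤ k−1, so N_k = 4 + N_{k-1}^2.
N_0 = 4
N_1 = 4 + 4^2 = 20
N_2 = 4 + 20^2 = 404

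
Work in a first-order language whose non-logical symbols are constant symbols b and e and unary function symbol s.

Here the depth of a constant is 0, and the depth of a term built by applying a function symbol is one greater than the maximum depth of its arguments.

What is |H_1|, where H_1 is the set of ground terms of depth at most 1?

If N_k denotes the number of depth-≤k ground terms, the 2 constants give N_0 = 2, and each function symbol of arity r contributes N_{k-1}^r new terms at level k: N_k = 2 + N_{k-1}.
N_0 = 2
N_1 = 2 + 2 = 4
Explicitly: b, e, s(b), s(e).

4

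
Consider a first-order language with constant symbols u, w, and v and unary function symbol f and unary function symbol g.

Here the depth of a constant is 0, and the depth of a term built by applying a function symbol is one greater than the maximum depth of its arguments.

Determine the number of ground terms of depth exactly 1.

Write N_k for the number of ground terms of depth ≤ k. A term of depth ≤ k is either a constant or a function symbol applied to arguments of depth ≤ k−1, so N_k = 3 + N_{k-1} + N_{k-1}.
N_0 = 3
N_1 = 3 + 3 + 3 = 9
Terms of depth exactly 1: N_1 − N_0 = 9 − 3 = 6.

6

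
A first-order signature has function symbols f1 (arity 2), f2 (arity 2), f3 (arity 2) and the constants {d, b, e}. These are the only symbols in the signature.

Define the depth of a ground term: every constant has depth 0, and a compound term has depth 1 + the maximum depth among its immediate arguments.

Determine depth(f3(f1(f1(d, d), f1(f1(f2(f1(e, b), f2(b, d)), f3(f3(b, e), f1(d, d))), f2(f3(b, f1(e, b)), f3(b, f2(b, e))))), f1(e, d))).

depth(f1(d, d)) = 1 + max(0, 0) = 1
depth(f1(e, b)) = 1 + max(0, 0) = 1
depth(f2(b, d)) = 1 + max(0, 0) = 1
depth(f2(f1(e, b), f2(b, d))) = 1 + max(1, 1) = 2
depth(f3(b, e)) = 1 + max(0, 0) = 1
depth(f3(f3(b, e), f1(d, d))) = 1 + max(1, 1) = 2
depth(f1(f2(f1(e, b), f2(b, d)), f3(f3(b, e), f1(d, d)))) = 1 + max(2, 2) = 3
depth(f3(b, f1(e, b))) = 1 + max(0, 1) = 2
depth(f2(b, e)) = 1 + max(0, 0) = 1
depth(f3(b, f2(b, e))) = 1 + max(0, 1) = 2
depth(f2(f3(b, f1(e, b)), f3(b, f2(b, e)))) = 1 + max(2, 2) = 3
depth(f1(f1(f2(f1(e, b), f2(b, d)), f3(f3(b, e), f1(d, d))), f2(f3(b, f1(e, b)), f3(b, f2(b, e))))) = 1 + max(3, 3) = 4
depth(f1(f1(d, d), f1(f1(f2(f1(e, b), f2(b, d)), f3(f3(b, e), f1(d, d))), f2(f3(b, f1(e, b)), f3(b, f2(b, e)))))) = 1 + max(1, 4) = 5
depth(f1(e, d)) = 1 + max(0, 0) = 1
depth(f3(f1(f1(d, d), f1(f1(f2(f1(e, b), f2(b, d)), f3(f3(b, e), f1(d, d))), f2(f3(b, f1(e, b)), f3(b, f2(b, e))))), f1(e, d))) = 1 + max(5, 1) = 6

6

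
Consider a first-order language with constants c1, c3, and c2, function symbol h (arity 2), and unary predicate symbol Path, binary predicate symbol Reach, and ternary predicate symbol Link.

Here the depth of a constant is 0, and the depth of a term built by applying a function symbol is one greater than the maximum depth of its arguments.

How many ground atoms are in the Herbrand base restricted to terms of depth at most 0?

39

First count ground terms of depth ≤ 0.
Let N_k = |{terms of depth ≤ k}|. Then N_0 = 3 and N_k = 3 + N_{k-1}^2 for k ≥ 1 (one summand per function symbol, arity giving the exponent).
N_0 = 3
Explicitly: c1, c3, c2.
So |H| = 3.
Ground atoms are formed by filling each argument slot of a predicate with a term from H, so an r-ary predicate gives |H|^r atoms:
  Path: 3;  Reach: 3^2 = 9;  Link: 3^3 = 27
Total ground atoms: 3 + 9 + 27 = 39.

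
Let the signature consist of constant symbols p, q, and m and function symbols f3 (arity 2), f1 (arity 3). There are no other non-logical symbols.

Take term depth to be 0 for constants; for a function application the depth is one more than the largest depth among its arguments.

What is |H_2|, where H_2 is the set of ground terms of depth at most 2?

Let N_k = |{terms of depth ≤ k}|. Then N_0 = 3 and N_k = 3 + N_{k-1}^2 + N_{k-1}^3 for k ≥ 1 (one summand per function symbol, arity giving the exponent).
N_0 = 3
N_1 = 3 + 3^2 + 3^3 = 39
N_2 = 3 + 39^2 + 39^3 = 60843

60843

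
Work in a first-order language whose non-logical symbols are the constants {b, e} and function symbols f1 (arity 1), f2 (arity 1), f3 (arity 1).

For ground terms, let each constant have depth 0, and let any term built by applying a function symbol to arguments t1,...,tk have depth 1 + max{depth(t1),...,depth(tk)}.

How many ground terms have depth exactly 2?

18

Count level by level. With function symbols f1/1, f2/1, f3/1, the terms of depth ≤ k are the 2 constants together with each function applied to depth-≤(k−1) tuples, so N_k = 2 + N_{k-1} + N_{k-1} + N_{k-1}.
N_0 = 2
N_1 = 2 + 2 + 2 + 2 = 8
N_2 = 2 + 8 + 8 + 8 = 26
Terms of depth exactly 2: N_2 − N_1 = 26 − 8 = 18.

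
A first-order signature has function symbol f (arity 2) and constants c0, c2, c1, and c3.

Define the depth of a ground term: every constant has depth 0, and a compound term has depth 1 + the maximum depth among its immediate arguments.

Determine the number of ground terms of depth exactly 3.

162816

Let N_k count ground terms of depth at most k. Each non-constant term of depth ≤ k is some function symbol applied to depth-≤(k−1) arguments, giving N_k = 4 + N_{k-1}^2.
N_0 = 4
N_1 = 4 + 4^2 = 20
N_2 = 4 + 20^2 = 404
N_3 = 4 + 404^2 = 163220
Terms of depth exactly 3: N_3 − N_2 = 163220 − 404 = 162816.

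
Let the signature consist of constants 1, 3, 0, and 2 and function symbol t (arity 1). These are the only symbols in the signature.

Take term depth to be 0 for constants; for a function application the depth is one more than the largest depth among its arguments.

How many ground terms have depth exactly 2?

If N_k denotes the number of depth-≤k ground terms, the 4 constants give N_0 = 4, and each function symbol of arity r contributes N_{k-1}^r new terms at level k: N_k = 4 + N_{k-1}.
N_0 = 4
N_1 = 4 + 4 = 8
N_2 = 4 + 8 = 12
Terms of depth exactly 2: N_2 − N_1 = 12 − 8 = 4.

4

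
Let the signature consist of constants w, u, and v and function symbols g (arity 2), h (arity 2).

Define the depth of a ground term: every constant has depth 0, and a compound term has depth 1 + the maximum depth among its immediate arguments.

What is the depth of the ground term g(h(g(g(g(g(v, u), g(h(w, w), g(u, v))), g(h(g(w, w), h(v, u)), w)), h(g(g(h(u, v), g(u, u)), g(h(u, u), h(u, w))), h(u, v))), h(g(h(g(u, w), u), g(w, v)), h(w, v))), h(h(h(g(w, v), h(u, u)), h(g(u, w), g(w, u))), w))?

7

depth(g(v, u)) = 1 + max(0, 0) = 1
depth(h(w, w)) = 1 + max(0, 0) = 1
depth(g(u, v)) = 1 + max(0, 0) = 1
depth(g(h(w, w), g(u, v))) = 1 + max(1, 1) = 2
depth(g(g(v, u), g(h(w, w), g(u, v)))) = 1 + max(1, 2) = 3
depth(g(w, w)) = 1 + max(0, 0) = 1
depth(h(v, u)) = 1 + max(0, 0) = 1
depth(h(g(w, w), h(v, u))) = 1 + max(1, 1) = 2
depth(g(h(g(w, w), h(v, u)), w)) = 1 + max(2, 0) = 3
depth(g(g(g(v, u), g(h(w, w), g(u, v))), g(h(g(w, w), h(v, u)), w))) = 1 + max(3, 3) = 4
depth(h(u, v)) = 1 + max(0, 0) = 1
depth(g(u, u)) = 1 + max(0, 0) = 1
depth(g(h(u, v), g(u, u))) = 1 + max(1, 1) = 2
depth(h(u, u)) = 1 + max(0, 0) = 1
depth(h(u, w)) = 1 + max(0, 0) = 1
depth(g(h(u, u), h(u, w))) = 1 + max(1, 1) = 2
depth(g(g(h(u, v), g(u, u)), g(h(u, u), h(u, w)))) = 1 + max(2, 2) = 3
depth(h(g(g(h(u, v), g(u, u)), g(h(u, u), h(u, w))), h(u, v))) = 1 + max(3, 1) = 4
depth(g(g(g(g(v, u), g(h(w, w), g(u, v))), g(h(g(w, w), h(v, u)), w)), h(g(g(h(u, v), g(u, u)), g(h(u, u), h(u, w))), h(u, v)))) = 1 + max(4, 4) = 5
depth(g(u, w)) = 1 + max(0, 0) = 1
depth(h(g(u, w), u)) = 1 + max(1, 0) = 2
depth(g(w, v)) = 1 + max(0, 0) = 1
depth(g(h(g(u, w), u), g(w, v))) = 1 + max(2, 1) = 3
depth(h(w, v)) = 1 + max(0, 0) = 1
depth(h(g(h(g(u, w), u), g(w, v)), h(w, v))) = 1 + max(3, 1) = 4
depth(h(g(g(g(g(v, u), g(h(w, w), g(u, v))), g(h(g(w, w), h(v, u)), w)), h(g(g(h(u, v), g(u, u)), g(h(u, u), h(u, w))), h(u, v))), h(g(h(g(u, w), u), g(w, v)), h(w, v)))) = 1 + max(5, 4) = 6
depth(h(g(w, v), h(u, u))) = 1 + max(1, 1) = 2
depth(g(w, u)) = 1 + max(0, 0) = 1
depth(h(g(u, w), g(w, u))) = 1 + max(1, 1) = 2
depth(h(h(g(w, v), h(u, u)), h(g(u, w), g(w, u)))) = 1 + max(2, 2) = 3
depth(h(h(h(g(w, v), h(u, u)), h(g(u, w), g(w, u))), w)) = 1 + max(3, 0) = 4
depth(g(h(g(g(g(g(v, u), g(h(w, w), g(u, v))), g(h(g(w, w), h(v, u)), w)), h(g(g(h(u, v), g(u, u)), g(h(u, u), h(u, w))), h(u, v))), h(g(h(g(u, w), u), g(w, v)), h(w, v))), h(h(h(g(w, v), h(u, u)), h(g(u, w), g(w, u))), w))) = 1 + max(6, 4) = 7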